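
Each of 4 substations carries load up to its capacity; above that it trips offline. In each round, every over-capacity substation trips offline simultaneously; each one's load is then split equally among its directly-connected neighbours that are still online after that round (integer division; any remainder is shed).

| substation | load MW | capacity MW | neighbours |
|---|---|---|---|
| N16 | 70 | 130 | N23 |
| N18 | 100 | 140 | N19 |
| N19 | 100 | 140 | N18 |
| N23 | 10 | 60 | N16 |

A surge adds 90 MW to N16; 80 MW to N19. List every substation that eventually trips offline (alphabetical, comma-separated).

Round 1 — N16 at 160 > 130; N19 at 180 > 140. N16, N19 trip offline.
  N16 sheds 160 MW to N23: 160 each.
    N23: 10+160 = 170 > 60
  N19 sheds 180 MW to N18: 180 each.
    N18: 100+180 = 280 > 140
Round 2 — N18, N23 trip offline.
  N18 sheds 280 MW: no online neighbours, lost.
  N23 sheds 170 MW: no online neighbours, lost.
No further trips.

N16, N18, N19, N23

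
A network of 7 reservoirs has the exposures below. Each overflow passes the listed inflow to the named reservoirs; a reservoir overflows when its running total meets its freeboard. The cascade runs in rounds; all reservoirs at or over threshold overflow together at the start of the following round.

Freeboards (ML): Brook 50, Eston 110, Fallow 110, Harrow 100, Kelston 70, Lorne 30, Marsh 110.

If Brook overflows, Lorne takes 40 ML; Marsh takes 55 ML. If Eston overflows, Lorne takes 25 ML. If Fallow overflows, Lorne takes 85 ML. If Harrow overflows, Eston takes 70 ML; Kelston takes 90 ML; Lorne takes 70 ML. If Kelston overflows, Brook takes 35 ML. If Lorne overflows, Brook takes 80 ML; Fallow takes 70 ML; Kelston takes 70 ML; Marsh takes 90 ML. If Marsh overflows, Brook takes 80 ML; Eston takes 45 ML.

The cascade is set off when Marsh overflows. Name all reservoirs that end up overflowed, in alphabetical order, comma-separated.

Brook, Kelston, Lorne, Marsh

Round 1 — Marsh overflows (initial).
  Brook: +80 → 80 ≥ 50
  Eston: +45 → 45 < 110
Round 2 — Brook overflows.
  Lorne: +40 → 40 ≥ 30
Round 3 — Lorne overflows.
  Fallow: +70 → 70 < 110
  Kelston: +70 → 70 ≥ 70
Round 4 — Kelston overflows.
No further overflows.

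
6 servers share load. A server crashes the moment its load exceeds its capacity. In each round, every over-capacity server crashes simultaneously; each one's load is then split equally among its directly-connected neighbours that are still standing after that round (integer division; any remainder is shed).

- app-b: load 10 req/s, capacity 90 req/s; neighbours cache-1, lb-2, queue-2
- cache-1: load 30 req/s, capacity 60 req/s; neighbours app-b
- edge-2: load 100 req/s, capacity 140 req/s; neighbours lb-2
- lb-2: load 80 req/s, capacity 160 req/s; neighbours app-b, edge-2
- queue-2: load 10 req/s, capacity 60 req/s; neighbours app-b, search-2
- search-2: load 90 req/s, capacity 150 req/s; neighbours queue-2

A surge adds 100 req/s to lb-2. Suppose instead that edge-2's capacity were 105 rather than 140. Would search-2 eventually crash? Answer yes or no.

no

With edge-2's capacity at 105:
Round 1 — lb-2 at 180 > 160. lb-2 crashes.
  lb-2 sheds 180 req/s to app-b, edge-2: 90 each.
    app-b: 10+90 = 100 > 90
    edge-2: 100+90 = 190 > 105
Round 2 — app-b, edge-2 crash.
  app-b sheds 100 req/s to cache-1, queue-2: 50 each.
    cache-1: 30+50 = 80 > 60
    queue-2: 10+50 = 60 ≤ 60
  edge-2 sheds 190 req/s: no online neighbours, lost.
Round 3 — cache-1 crashes.
  cache-1 sheds 80 req/s: no online neighbours, lost.
No further crashes.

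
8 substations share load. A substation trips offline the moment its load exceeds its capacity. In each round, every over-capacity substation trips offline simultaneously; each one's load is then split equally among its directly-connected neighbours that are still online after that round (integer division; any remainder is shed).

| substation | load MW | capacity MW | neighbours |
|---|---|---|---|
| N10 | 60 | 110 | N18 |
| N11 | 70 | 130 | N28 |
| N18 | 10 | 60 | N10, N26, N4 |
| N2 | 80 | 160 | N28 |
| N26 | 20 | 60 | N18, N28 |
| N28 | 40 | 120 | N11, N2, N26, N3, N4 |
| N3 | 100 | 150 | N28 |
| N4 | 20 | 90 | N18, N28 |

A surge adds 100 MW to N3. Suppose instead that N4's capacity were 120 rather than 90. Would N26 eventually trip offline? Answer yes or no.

With N4's capacity at 120:
Round 1 — N3 at 200 > 150. N3 trips offline.
  N3 sheds 200 MW to N28: 200 each.
    N28: 40+200 = 240 > 120
Round 2 — N28 trips offline.
  N28 sheds 240 MW to N11, N2, N26, N4: 60 each.
    N11: 70+60 = 130 ≤ 130
    N2: 80+60 = 140 ≤ 160
    N26: 20+60 = 80 > 60
    N4: 20+60 = 80 ≤ 120
Round 3 — N26 trips offline.
  N26 sheds 80 MW to N18: 80 each.
    N18: 10+80 = 90 > 60
Round 4 — N18 trips offline.
  N18 sheds 90 MW to N10, N4: 45 each.
    N10: 60+45 = 105 ≤ 110
    N4: 80+45 = 125 > 120
Round 5 — N4 trips offline.
  N4 sheds 125 MW: no online neighbours, lost.
No further trips.

yes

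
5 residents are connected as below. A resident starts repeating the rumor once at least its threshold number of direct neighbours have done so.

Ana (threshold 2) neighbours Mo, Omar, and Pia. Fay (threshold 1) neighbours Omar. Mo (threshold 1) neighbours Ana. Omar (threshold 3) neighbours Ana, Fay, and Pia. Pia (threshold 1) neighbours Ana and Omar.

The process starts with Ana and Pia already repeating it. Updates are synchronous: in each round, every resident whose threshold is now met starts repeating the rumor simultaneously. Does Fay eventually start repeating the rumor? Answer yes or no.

no

Round 1 — Ana, Pia start repeating the rumor (initial).
Round 2 — checking thresholds:
  Mo: 1 of 1 neighbours ≥ 1, starts repeating the rumor.
  Omar: 2 of 3 neighbours < 3, holds.
Round 3 — no new spreads; cascade stops.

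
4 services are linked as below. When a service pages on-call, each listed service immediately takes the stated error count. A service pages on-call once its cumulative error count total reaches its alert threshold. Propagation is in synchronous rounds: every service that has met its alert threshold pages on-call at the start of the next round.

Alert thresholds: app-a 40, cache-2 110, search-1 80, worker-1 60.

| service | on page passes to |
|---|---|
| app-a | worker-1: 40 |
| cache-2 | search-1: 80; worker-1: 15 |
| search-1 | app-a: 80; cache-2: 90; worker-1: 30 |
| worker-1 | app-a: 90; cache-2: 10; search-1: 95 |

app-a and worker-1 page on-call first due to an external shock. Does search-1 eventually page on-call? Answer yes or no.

Round 1 — app-a, worker-1 page on-call (initial).
  cache-2: +10 → 10 < 110
  search-1: +95 → 95 ≥ 80
Round 2 — search-1 pages on-call.
  cache-2: +90 → 100 < 110
No further pages.

yes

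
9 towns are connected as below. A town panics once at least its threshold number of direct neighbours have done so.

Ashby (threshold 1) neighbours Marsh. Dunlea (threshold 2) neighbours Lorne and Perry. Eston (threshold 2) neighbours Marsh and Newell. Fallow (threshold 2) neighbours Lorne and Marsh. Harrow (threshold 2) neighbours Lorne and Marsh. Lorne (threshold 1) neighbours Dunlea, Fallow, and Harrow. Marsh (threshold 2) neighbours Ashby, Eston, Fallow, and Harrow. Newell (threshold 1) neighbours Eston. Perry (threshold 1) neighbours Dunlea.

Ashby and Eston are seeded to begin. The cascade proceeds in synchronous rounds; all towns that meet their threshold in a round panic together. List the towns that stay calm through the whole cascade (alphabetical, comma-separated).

Dunlea, Fallow, Harrow, Lorne, Perry

Round 1 — Ashby, Eston panic (initial).
Round 2 — checking thresholds:
  Marsh: 2 of 4 neighbours ≥ 2, panics.
  Newell: 1 of 1 neighbours ≥ 1, panics.
Round 3 — no new panics; cascade stops.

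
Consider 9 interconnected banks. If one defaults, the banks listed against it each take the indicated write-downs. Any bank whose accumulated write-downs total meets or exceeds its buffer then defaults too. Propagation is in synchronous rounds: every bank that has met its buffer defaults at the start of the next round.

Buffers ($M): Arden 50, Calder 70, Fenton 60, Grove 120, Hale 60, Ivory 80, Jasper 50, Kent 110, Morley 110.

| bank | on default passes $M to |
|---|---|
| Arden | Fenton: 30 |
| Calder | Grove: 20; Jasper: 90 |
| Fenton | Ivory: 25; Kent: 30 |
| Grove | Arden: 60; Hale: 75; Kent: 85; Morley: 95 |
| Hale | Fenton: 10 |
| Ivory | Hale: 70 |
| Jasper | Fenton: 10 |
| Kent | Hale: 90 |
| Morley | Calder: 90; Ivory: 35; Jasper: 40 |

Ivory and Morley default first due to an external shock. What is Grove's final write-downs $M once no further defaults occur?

20

Round 1 — Ivory, Morley default (initial).
  Calder: +90 → 90 ≥ 70
  Hale: +70 → 70 ≥ 60
  Jasper: +40 → 40 < 50
Round 2 — Calder, Hale default.
  Fenton: +10 → 10 < 60
  Grove: +20 → 20 < 120
  Jasper: +90 → 130 ≥ 50
Round 3 — Jasper defaults.
  Fenton: +10 → 20 < 60
No further defaults.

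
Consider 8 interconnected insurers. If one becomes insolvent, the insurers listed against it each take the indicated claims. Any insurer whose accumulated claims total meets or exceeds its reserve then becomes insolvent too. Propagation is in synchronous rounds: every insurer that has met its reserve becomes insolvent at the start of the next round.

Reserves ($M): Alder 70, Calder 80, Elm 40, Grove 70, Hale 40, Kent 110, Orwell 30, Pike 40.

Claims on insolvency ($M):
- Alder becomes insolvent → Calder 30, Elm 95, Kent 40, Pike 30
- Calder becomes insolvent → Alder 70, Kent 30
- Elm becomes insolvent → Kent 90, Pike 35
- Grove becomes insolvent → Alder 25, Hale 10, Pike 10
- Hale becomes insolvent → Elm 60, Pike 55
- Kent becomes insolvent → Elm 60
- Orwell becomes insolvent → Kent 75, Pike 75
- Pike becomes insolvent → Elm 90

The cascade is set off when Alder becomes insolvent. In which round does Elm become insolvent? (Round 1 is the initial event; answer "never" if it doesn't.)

2

Round 1 — Alder becomes insolvent (initial).
  Calder: +30 → 30 < 80
  Elm: +95 → 95 ≥ 40
  Kent: +40 → 40 < 110
  Pike: +30 → 30 < 40
Round 2 — Elm becomes insolvent.
  Kent: +90 → 130 ≥ 110
  Pike: +35 → 65 ≥ 40
Round 3 — Kent, Pike become insolvent.
No further insolvencies.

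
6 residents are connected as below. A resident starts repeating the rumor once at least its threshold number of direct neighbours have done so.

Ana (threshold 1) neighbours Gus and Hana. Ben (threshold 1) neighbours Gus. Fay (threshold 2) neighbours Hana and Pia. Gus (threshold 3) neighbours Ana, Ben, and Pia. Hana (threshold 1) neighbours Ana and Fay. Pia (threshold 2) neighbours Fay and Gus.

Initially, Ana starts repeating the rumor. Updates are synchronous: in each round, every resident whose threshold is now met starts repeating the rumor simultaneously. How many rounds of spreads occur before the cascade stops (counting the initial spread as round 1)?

2

Round 1 — Ana starts repeating the rumor (initial).
Round 2 — checking thresholds:
  Gus: 1 of 3 neighbours < 3, not yet.
  Hana: 1 of 2 neighbours ≥ 1, starts repeating the rumor.
Round 3 — no new spreads; cascade stops.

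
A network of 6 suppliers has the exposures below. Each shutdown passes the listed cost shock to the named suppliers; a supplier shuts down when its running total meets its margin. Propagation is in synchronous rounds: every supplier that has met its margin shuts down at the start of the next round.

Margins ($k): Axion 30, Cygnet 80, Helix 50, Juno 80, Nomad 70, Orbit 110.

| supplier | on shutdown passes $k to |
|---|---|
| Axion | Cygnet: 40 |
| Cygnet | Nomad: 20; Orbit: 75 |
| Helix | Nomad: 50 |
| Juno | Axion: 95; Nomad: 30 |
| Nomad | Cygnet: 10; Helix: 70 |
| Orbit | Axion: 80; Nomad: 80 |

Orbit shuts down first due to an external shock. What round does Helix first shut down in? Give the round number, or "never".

3

Round 1 — Orbit shuts down (initial).
  Axion: +80 → 80 ≥ 30
  Nomad: +80 → 80 ≥ 70
Round 2 — Axion, Nomad shut down.
  Cygnet: +40+10 → 50 < 80
  Helix: +70 → 70 ≥ 50
Round 3 — Helix shuts down.
No further shutdowns.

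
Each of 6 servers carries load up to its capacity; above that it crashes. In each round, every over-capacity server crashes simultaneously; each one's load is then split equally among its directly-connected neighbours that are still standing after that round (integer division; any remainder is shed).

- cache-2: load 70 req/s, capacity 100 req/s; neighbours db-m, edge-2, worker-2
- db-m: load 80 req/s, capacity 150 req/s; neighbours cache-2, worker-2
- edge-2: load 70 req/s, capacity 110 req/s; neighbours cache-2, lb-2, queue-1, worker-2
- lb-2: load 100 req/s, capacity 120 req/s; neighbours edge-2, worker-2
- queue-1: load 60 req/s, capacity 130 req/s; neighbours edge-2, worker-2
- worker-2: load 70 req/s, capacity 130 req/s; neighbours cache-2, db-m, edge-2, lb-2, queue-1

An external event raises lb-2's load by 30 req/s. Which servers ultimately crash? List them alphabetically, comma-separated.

cache-2, db-m, edge-2, lb-2, queue-1, worker-2

Round 1 — lb-2 at 130 > 120. lb-2 crashes.
  lb-2 sheds 130 req/s to edge-2, worker-2: 65 each.
    edge-2: 70+65 = 135 > 110
    worker-2: 70+65 = 135 > 130
Round 2 — edge-2, worker-2 crash.
  edge-2 sheds 135 req/s to cache-2, queue-1: 67 each (1 lost).
    cache-2: 70+67 = 137 > 100
    queue-1: 60+67 = 127 ≤ 130
  worker-2 sheds 135 req/s to cache-2, db-m, queue-1: 45 each.
    cache-2: 137+45 = 182 > 100
    db-m: 80+45 = 125 ≤ 150
    queue-1: 127+45 = 172 > 130
Round 3 — cache-2, queue-1 crash.
  cache-2 sheds 182 req/s to db-m: 182 each.
    db-m: 125+182 = 307 > 150
  queue-1 sheds 172 req/s: no online neighbours, lost.
Round 4 — db-m crashes.
  db-m sheds 307 req/s: no online neighbours, lost.
No further crashes.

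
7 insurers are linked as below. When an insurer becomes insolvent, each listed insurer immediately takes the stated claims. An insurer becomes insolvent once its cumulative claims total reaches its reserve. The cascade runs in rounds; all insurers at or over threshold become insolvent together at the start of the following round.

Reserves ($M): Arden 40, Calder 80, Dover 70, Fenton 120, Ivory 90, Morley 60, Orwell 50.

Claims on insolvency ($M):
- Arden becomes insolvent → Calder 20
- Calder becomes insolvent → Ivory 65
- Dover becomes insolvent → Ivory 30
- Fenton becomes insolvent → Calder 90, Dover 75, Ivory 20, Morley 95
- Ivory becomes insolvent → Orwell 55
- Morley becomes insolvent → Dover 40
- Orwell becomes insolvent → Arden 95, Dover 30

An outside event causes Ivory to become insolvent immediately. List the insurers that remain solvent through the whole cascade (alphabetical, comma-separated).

Round 1 — Ivory becomes insolvent (initial).
  Orwell: +55 → 55 ≥ 50
Round 2 — Orwell becomes insolvent.
  Arden: +95 → 95 ≥ 40
  Dover: +30 → 30 < 70
Round 3 — Arden becomes insolvent.
  Calder: +20 → 20 < 80
No further insolvencies.

Calder, Dover, Fenton, Morley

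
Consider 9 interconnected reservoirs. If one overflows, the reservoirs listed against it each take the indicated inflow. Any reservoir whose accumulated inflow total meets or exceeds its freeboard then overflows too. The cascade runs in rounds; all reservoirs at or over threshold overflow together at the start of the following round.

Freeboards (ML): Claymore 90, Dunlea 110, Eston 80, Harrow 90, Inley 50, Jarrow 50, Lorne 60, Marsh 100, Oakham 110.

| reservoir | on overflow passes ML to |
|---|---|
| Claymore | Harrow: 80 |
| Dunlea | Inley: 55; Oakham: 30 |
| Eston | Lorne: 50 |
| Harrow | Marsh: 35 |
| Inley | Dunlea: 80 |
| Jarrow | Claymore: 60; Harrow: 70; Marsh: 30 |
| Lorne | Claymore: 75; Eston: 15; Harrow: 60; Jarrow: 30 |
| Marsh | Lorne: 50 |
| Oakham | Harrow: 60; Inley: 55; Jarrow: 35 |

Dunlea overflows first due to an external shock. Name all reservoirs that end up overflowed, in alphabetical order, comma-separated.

Round 1 — Dunlea overflows (initial).
  Inley: +55 → 55 ≥ 50
  Oakham: +30 → 30 < 110
Round 2 — Inley overflows.
No further overflows.

Dunlea, Inley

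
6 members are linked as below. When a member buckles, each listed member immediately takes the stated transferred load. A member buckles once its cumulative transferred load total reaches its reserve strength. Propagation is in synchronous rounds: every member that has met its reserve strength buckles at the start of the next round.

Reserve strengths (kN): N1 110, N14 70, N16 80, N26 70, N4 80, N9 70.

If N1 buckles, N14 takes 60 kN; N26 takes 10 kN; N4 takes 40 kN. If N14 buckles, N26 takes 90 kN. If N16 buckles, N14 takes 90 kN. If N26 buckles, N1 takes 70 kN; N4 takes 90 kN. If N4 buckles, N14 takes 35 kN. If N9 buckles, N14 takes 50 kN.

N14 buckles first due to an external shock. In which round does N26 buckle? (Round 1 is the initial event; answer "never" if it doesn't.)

2

Round 1 — N14 buckles (initial).
  N26: +90 → 90 ≥ 70
Round 2 — N26 buckles.
  N1: +70 → 70 < 110
  N4: +90 → 90 ≥ 80
Round 3 — N4 buckles.
No further bucklings.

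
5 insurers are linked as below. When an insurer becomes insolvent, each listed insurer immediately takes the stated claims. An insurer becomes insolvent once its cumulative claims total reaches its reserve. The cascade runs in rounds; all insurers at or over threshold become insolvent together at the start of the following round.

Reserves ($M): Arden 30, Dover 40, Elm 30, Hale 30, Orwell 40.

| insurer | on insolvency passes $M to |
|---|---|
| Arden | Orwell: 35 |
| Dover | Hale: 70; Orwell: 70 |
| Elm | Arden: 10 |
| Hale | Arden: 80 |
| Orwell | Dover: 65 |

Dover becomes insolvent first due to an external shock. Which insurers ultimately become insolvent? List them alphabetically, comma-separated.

Arden, Dover, Hale, Orwell

Round 1 — Dover becomes insolvent (initial).
  Hale: +70 → 70 ≥ 30
  Orwell: +70 → 70 ≥ 40
Round 2 — Hale, Orwell become insolvent.
  Arden: +80 → 80 ≥ 30
Round 3 — Arden becomes insolvent.
No further insolvencies.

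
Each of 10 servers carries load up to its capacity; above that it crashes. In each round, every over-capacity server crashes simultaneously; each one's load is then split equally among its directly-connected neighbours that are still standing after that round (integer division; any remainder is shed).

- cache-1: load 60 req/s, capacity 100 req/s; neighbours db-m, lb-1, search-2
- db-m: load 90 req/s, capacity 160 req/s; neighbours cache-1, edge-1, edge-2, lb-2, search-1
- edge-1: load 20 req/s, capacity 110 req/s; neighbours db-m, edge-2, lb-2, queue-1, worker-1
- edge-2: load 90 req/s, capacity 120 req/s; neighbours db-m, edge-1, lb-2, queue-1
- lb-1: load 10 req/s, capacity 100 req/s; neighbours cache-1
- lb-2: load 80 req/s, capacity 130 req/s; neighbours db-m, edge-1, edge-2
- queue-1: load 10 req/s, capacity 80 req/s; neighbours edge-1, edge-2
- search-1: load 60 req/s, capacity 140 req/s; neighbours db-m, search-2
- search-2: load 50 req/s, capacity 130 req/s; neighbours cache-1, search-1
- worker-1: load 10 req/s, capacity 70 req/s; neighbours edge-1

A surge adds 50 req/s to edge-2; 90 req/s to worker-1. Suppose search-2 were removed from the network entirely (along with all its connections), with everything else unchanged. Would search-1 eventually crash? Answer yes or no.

With search-2 removed:
Round 1 — edge-2 at 140 > 120; worker-1 at 100 > 70. edge-2, worker-1 crash.
  edge-2 sheds 140 req/s to db-m, edge-1, lb-2, queue-1: 35 each.
    db-m: 90+35 = 125 ≤ 160
    edge-1: 20+35 = 55 ≤ 110
    lb-2: 80+35 = 115 ≤ 130
    queue-1: 10+35 = 45 ≤ 80
  worker-1 sheds 100 req/s to edge-1: 100 each.
    edge-1: 55+100 = 155 > 110
Round 2 — edge-1 crashes.
  edge-1 sheds 155 req/s to db-m, lb-2, queue-1: 51 each (2 lost).
    db-m: 125+51 = 176 > 160
    lb-2: 115+51 = 166 > 130
    queue-1: 45+51 = 96 > 80
Round 3 — db-m, lb-2, queue-1 crash.
  db-m sheds 176 req/s to cache-1, search-1: 88 each.
    cache-1: 60+88 = 148 > 100
    search-1: 60+88 = 148 > 140
  lb-2 sheds 166 req/s: no online neighbours, lost.
  queue-1 sheds 96 req/s: no online neighbours, lost.
Round 4 — cache-1, search-1 crash.
  cache-1 sheds 148 req/s to lb-1: 148 each.
    lb-1: 10+148 = 158 > 100
  search-1 sheds 148 req/s: no online neighbours, lost.
Round 5 — lb-1 crashes.
  lb-1 sheds 158 req/s: no online neighbours, lost.
No further crashes.

yes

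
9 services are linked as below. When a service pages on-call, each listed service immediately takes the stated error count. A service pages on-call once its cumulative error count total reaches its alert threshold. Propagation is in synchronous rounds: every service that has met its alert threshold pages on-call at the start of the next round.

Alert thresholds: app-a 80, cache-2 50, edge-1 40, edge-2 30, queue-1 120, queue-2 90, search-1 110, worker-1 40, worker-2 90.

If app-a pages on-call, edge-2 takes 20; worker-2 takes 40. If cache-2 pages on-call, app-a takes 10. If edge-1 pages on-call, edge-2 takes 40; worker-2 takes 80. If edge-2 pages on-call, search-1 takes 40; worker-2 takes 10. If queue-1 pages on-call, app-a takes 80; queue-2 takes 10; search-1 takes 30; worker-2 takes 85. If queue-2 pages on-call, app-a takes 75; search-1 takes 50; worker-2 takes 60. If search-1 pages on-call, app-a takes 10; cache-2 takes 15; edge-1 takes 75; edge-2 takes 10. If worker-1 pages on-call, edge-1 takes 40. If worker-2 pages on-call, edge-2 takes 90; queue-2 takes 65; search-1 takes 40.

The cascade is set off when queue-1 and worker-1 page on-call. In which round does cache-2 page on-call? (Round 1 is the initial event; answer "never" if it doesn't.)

never

Round 1 — queue-1, worker-1 page on-call (initial).
  app-a: +80 → 80 ≥ 80
  edge-1: +40 → 40 ≥ 40
  queue-2: +10 → 10 < 90
  search-1: +30 → 30 < 110
  worker-2: +85 → 85 < 90
Round 2 — app-a, edge-1 page on-call.
  edge-2: +20+40 → 60 ≥ 30
  worker-2: +40+80 → 205 ≥ 90
Round 3 — edge-2, worker-2 page on-call.
  queue-2: +65 → 75 < 90
  search-1: +40+40 → 110 ≥ 110
Round 4 — search-1 pages on-call.
  cache-2: +15 → 15 < 50
No further pages.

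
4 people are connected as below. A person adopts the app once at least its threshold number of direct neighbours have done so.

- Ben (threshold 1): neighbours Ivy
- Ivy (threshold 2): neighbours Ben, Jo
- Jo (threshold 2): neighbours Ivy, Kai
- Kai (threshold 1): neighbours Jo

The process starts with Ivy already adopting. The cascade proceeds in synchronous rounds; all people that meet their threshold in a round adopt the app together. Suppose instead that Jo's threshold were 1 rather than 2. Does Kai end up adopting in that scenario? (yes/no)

With Jo's threshold at 1:
Round 1 — Ivy adopts the app (initial).
Round 2 — checking thresholds:
  Ben: 1 of 1 neighbours ≥ 1, adopts the app.
  Jo: 1 of 2 neighbours ≥ 1, adopts the app.
Round 3 — checking thresholds:
  Kai: 1 of 1 neighbours ≥ 1, adopts the app.
Round 4 — no new adoptions; cascade stops.

yes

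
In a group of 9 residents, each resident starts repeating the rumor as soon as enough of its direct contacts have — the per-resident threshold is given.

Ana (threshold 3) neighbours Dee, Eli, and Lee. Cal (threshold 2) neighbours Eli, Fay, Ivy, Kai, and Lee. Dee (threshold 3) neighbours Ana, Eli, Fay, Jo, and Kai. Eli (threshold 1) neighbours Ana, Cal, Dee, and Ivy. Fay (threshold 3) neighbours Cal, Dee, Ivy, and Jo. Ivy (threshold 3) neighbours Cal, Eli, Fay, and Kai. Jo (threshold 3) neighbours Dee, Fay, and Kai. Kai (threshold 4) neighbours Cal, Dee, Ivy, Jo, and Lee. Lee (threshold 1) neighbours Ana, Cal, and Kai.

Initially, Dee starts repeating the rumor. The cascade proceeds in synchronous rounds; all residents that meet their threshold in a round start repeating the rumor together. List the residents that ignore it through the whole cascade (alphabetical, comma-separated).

Round 1 — Dee starts repeating the rumor (initial).
Round 2 — checking thresholds:
  Ana: 1 of 3 neighbours < 3, below threshold.
  Eli: 1 of 4 neighbours ≥ 1, starts repeating the rumor.
  Fay: 1 of 4 neighbours < 3, below threshold.
  Jo: 1 of 3 neighbours < 3, below threshold.
  Kai: 1 of 5 neighbours < 4, below threshold.
Round 3 — no new spreads; cascade stops.

Ana, Cal, Fay, Ivy, Jo, Kai, Lee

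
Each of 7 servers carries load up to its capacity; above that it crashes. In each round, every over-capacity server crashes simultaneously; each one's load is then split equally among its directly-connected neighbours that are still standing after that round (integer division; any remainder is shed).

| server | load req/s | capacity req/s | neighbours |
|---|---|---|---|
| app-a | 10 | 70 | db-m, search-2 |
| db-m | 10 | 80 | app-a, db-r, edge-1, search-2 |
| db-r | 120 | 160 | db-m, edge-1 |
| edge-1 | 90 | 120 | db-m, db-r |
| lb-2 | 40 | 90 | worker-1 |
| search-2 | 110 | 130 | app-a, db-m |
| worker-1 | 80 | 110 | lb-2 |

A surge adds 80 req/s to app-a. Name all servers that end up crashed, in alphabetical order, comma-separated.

Round 1 — app-a at 90 > 70. app-a crashes.
  app-a sheds 90 req/s to db-m, search-2: 45 each.
    db-m: 10+45 = 55 ≤ 80
    search-2: 110+45 = 155 > 130
Round 2 — search-2 crashes.
  search-2 sheds 155 req/s to db-m: 155 each.
    db-m: 55+155 = 210 > 80
Round 3 — db-m crashes.
  db-m sheds 210 req/s to db-r, edge-1: 105 each.
    db-r: 120+105 = 225 > 160
    edge-1: 90+105 = 195 > 120
Round 4 — db-r, edge-1 crash.
  db-r sheds 225 req/s: no online neighbours, lost.
  edge-1 sheds 195 req/s: no online neighbours, lost.
No further crashes.

app-a, db-m, db-r, edge-1, search-2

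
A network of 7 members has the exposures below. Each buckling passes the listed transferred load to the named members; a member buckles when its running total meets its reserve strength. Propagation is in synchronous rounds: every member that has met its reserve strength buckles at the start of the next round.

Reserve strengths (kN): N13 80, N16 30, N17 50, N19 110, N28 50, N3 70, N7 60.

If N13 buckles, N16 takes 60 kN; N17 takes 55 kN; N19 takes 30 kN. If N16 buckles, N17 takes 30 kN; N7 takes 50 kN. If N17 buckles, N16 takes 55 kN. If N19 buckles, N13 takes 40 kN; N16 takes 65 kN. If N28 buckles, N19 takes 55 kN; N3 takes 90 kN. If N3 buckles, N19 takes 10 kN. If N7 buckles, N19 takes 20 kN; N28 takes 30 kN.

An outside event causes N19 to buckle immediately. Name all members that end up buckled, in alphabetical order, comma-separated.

Round 1 — N19 buckles (initial).
  N13: +40 → 40 < 80
  N16: +65 → 65 ≥ 30
Round 2 — N16 buckles.
  N17: +30 → 30 < 50
  N7: +50 → 50 < 60
No further bucklings.

N16, N19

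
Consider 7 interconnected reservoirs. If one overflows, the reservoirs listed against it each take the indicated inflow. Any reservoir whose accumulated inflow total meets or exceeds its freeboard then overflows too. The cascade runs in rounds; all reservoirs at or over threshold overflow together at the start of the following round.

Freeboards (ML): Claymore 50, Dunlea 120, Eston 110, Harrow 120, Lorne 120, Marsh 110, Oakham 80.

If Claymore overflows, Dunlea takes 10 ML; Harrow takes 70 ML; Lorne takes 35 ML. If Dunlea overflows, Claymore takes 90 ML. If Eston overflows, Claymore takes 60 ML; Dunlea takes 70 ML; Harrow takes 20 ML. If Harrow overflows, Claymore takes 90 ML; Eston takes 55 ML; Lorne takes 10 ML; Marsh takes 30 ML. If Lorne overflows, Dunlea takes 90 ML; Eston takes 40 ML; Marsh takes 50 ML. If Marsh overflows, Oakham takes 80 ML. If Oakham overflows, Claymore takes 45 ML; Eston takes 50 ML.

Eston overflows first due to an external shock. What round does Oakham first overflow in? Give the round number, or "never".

Round 1 — Eston overflows (initial).
  Claymore: +60 → 60 ≥ 50
  Dunlea: +70 → 70 < 120
  Harrow: +20 → 20 < 120
Round 2 — Claymore overflows.
  Dunlea: +10 → 80 < 120
  Harrow: +70 → 90 < 120
  Lorne: +35 → 35 < 120
No further overflows.

never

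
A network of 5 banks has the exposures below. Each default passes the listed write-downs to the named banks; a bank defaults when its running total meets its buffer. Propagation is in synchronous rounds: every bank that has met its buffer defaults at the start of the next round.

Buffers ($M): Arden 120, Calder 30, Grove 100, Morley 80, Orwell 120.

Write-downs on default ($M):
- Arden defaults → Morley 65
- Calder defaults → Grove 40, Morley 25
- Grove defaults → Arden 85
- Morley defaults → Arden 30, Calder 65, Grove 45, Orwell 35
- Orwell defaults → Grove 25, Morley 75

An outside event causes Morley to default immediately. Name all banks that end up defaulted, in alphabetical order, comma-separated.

Round 1 — Morley defaults (initial).
  Arden: +30 → 30 < 120
  Calder: +65 → 65 ≥ 30
  Grove: +45 → 45 < 100
  Orwell: +35 → 35 < 120
Round 2 — Calder defaults.
  Grove: +40 → 85 < 100
No further defaults.

Calder, Morley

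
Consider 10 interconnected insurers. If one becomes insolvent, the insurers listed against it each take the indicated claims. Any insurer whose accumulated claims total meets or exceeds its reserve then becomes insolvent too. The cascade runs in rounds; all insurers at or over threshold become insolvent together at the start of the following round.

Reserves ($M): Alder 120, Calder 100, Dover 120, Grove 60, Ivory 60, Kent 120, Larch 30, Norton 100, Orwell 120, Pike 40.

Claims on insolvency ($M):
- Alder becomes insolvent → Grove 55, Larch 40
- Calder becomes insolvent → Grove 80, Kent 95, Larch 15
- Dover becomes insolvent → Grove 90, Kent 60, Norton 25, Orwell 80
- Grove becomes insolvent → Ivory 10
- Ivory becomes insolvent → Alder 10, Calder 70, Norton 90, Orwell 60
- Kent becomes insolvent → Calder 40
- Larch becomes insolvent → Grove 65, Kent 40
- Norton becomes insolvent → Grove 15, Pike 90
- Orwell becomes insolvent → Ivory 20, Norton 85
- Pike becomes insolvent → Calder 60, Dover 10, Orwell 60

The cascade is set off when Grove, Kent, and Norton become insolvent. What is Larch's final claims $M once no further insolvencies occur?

15

Round 1 — Grove, Kent, Norton become insolvent (initial).
  Calder: +40 → 40 < 100
  Ivory: +10 → 10 < 60
  Pike: +90 → 90 ≥ 40
Round 2 — Pike becomes insolvent.
  Calder: +60 → 100 ≥ 100
  Dover: +10 → 10 < 120
  Orwell: +60 → 60 < 120
Round 3 — Calder becomes insolvent.
  Larch: +15 → 15 < 30
No further insolvencies.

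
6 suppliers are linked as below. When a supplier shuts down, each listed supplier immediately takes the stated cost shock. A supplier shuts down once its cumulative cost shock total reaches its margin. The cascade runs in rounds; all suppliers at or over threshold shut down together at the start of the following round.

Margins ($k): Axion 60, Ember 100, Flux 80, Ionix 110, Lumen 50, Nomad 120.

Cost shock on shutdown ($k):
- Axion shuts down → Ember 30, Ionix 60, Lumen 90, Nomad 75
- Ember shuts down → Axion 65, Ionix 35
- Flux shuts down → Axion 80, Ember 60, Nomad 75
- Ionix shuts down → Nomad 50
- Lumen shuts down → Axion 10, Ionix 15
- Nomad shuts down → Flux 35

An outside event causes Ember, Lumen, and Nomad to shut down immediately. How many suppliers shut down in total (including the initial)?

Round 1 — Ember, Lumen, Nomad shut down (initial).
  Axion: +65+10 → 75 ≥ 60
  Flux: +35 → 35 < 80
  Ionix: +35+15 → 50 < 110
Round 2 — Axion shuts down.
  Ionix: +60 → 110 ≥ 110
Round 3 — Ionix shuts down.
No further shutdowns.

5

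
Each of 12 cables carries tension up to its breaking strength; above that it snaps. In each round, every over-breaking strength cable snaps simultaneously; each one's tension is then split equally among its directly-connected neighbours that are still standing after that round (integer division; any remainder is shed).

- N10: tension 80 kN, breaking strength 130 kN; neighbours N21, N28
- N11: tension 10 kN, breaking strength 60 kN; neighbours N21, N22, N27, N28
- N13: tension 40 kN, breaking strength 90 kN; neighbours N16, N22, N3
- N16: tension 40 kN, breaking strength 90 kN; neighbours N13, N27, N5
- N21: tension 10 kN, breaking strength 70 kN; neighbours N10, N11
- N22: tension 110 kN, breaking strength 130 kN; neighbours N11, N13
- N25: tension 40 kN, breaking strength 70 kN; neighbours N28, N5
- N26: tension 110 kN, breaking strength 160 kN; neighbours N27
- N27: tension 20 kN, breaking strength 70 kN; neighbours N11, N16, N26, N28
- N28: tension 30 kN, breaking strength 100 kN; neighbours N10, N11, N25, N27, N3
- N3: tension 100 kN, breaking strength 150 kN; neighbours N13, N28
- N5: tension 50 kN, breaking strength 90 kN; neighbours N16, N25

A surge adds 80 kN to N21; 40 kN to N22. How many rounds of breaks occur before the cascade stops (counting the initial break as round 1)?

5

Round 1 — N21 at 90 > 70; N22 at 150 > 130. N21, N22 snap.
  N21 sheds 90 kN to N10, N11: 45 each.
    N10: 80+45 = 125 ≤ 130
    N11: 10+45 = 55 ≤ 60
  N22 sheds 150 kN to N11, N13: 75 each.
    N11: 55+75 = 130 > 60
    N13: 40+75 = 115 > 90
Round 2 — N11, N13 snap.
  N11 sheds 130 kN to N27, N28: 65 each.
    N27: 20+65 = 85 > 70
    N28: 30+65 = 95 ≤ 100
  N13 sheds 115 kN to N16, N3: 57 each (1 lost).
    N16: 40+57 = 97 > 90
    N3: 100+57 = 157 > 150
Round 3 — N16, N27, N3 snap.
  N16 sheds 97 kN to N5: 97 each.
    N5: 50+97 = 147 > 90
  N27 sheds 85 kN to N26, N28: 42 each (1 lost).
    N26: 110+42 = 152 ≤ 160
    N28: 95+42 = 137 > 100
  N3 sheds 157 kN to N28: 157 each.
    N28: 137+157 = 294 > 100
Round 4 — N28, N5 snap.
  N28 sheds 294 kN to N10, N25: 147 each.
    N10: 125+147 = 272 > 130
    N25: 40+147 = 187 > 70
  N5 sheds 147 kN to N25: 147 each.
    N25: 187+147 = 334 > 70
Round 5 — N10, N25 snap.
  N10 sheds 272 kN: no online neighbours, lost.
  N25 sheds 334 kN: no online neighbours, lost.
No further breaks.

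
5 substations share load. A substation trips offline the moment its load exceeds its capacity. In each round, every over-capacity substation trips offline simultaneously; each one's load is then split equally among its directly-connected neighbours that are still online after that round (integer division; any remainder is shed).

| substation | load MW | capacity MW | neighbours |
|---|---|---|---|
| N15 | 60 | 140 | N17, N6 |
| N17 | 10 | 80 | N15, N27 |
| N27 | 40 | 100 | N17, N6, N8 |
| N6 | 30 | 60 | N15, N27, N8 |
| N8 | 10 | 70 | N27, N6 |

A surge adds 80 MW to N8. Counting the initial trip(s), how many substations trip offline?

Round 1 — N8 at 90 > 70. N8 trips offline.
  N8 sheds 90 MW to N27, N6: 45 each.
    N27: 40+45 = 85 ≤ 100
    N6: 30+45 = 75 > 60
Round 2 — N6 trips offline.
  N6 sheds 75 MW to N15, N27: 37 each (1 lost).
    N15: 60+37 = 97 ≤ 140
    N27: 85+37 = 122 > 100
Round 3 — N27 trips offline.
  N27 sheds 122 MW to N17: 122 each.
    N17: 10+122 = 132 > 80
Round 4 — N17 trips offline.
  N17 sheds 132 MW to N15: 132 each.
    N15: 97+132 = 229 > 140
Round 5 — N15 trips offline.
  N15 sheds 229 MW: no online neighbours, lost.
No further trips.

5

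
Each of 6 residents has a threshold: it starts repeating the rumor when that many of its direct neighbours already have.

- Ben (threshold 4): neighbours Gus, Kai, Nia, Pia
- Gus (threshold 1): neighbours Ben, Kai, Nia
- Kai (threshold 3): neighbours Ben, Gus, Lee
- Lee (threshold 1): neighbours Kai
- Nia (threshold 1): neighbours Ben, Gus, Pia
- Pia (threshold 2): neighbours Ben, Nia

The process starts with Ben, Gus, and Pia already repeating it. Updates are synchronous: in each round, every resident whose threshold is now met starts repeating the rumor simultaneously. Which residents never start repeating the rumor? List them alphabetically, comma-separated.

Round 1 — Ben, Gus, Pia start repeating the rumor (initial).
Round 2 — checking thresholds:
  Kai: 2 of 3 neighbours < 3, not yet.
  Nia: 3 of 3 neighbours ≥ 1, starts repeating the rumor.
Round 3 — no new spreads; cascade stops.

Kai, Lee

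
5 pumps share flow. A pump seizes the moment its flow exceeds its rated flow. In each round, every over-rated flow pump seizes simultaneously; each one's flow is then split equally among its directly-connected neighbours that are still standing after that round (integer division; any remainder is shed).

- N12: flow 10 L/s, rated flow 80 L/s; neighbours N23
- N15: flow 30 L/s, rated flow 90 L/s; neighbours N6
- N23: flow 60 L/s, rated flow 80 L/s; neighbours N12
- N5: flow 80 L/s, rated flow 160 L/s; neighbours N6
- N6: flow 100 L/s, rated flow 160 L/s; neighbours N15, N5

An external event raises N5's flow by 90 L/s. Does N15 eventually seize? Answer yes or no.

Round 1 — N5 at 170 > 160. N5 seizes.
  N5 sheds 170 L/s to N6: 170 each.
    N6: 100+170 = 270 > 160
Round 2 — N6 seizes.
  N6 sheds 270 L/s to N15: 270 each.
    N15: 30+270 = 300 > 90
Round 3 — N15 seizes.
  N15 sheds 300 L/s: no online neighbours, lost.
No further seizures.

yes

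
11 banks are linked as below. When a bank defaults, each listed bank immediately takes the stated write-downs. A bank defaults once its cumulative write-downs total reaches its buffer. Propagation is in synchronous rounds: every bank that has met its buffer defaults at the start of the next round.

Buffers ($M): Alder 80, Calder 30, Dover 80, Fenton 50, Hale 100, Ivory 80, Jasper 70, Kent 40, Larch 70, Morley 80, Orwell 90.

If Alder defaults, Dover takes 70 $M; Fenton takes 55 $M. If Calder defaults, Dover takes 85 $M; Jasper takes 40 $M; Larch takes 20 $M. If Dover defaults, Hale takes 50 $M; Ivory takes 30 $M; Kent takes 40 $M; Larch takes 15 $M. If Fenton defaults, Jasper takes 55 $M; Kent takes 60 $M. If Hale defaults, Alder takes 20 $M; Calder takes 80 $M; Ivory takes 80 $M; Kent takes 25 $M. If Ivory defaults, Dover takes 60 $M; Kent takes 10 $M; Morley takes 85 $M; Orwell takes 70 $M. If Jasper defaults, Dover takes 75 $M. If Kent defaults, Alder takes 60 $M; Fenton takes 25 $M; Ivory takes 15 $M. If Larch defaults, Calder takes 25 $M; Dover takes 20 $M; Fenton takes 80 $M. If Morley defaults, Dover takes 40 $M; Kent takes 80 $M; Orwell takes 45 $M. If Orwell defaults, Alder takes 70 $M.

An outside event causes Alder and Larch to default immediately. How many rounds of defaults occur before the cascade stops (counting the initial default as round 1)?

Round 1 — Alder, Larch default (initial).
  Calder: +25 → 25 < 30
  Dover: +70+20 → 90 ≥ 80
  Fenton: +55+80 → 135 ≥ 50
Round 2 — Dover, Fenton default.
  Hale: +50 → 50 < 100
  Ivory: +30 → 30 < 80
  Jasper: +55 → 55 < 70
  Kent: +40+60 → 100 ≥ 40
Round 3 — Kent defaults.
  Ivory: +15 → 45 < 80
No further defaults.

3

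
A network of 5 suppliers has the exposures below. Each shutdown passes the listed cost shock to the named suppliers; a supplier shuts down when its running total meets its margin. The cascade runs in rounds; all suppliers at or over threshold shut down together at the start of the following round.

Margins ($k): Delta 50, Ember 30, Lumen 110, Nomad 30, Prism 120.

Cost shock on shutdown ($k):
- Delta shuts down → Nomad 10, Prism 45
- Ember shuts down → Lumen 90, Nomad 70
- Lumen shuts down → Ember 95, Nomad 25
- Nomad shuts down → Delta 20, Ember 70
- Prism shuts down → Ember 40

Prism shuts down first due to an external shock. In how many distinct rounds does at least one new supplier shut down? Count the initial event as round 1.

3

Round 1 — Prism shuts down (initial).
  Ember: +40 → 40 ≥ 30
Round 2 — Ember shuts down.
  Lumen: +90 → 90 < 110
  Nomad: +70 → 70 ≥ 30
Round 3 — Nomad shuts down.
  Delta: +20 → 20 < 50
No further shutdowns.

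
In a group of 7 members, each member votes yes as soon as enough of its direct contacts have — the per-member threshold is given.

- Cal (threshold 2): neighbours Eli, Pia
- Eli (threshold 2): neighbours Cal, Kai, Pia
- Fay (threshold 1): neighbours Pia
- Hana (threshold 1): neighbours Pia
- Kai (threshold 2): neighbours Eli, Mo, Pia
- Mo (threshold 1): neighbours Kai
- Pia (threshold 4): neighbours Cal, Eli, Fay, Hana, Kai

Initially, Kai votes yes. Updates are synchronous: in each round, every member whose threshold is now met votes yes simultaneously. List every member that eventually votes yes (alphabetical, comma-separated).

Kai, Mo

Round 1 — Kai votes yes (initial).
Round 2 — checking thresholds:
  Eli: 1 of 3 neighbours < 2, below threshold.
  Mo: 1 of 1 neighbours ≥ 1, votes yes.
  Pia: 1 of 5 neighbours < 4, below threshold.
Round 3 — no new yes votes; cascade stops.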